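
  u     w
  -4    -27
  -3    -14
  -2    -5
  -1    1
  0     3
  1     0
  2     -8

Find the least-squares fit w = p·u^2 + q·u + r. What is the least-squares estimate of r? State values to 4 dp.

r = 2.3571

The normal system AᵀA·[p, q, r]ᵀ = Aᵀw is [[371, -91, 35]; [-91, 35, -7]; [35, -7, 7]]·[p, q, r]ᵀ = [-609, 143, -50]ᵀ.
Inverting the 3×3 Gram matrix, [p, q, r]ᵀ = [-173/84, -67/84, 33/14]ᵀ.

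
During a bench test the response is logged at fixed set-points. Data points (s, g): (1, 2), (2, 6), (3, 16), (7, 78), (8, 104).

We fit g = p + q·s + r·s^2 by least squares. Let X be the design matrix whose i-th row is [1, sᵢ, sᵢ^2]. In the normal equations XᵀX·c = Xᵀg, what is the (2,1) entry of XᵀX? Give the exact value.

21

Row 2 ↔ basis s, column 1 ↔ basis 1, so (XᵀX)_{2,1} = Σᵢ s = (1)·(1) + (2)·(1) + (3)·(1) + (7)·(1) + (8)·(1) = 21.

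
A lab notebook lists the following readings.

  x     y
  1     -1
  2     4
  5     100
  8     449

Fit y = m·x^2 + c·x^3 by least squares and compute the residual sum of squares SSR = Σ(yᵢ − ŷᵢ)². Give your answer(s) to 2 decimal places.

SSR = 0.96

The normal system MᵀM·[m, c]ᵀ = Mᵀy is [[4738, 35926]; [35926, 277834]]·[m, c]ᵀ = [31251, 242419]ᵀ.
det = 4738·277834 − 35926² = 25700016.
m = (31251·277834 − 35926·242419)/25700016 = -6638665/6425004; c = (4738·242419 − 35926·31251)/25700016 = 281063/279348.
Residuals: -520899/535417, 134771/1606251, 102725/1606251, -24133/1606251; SSR = 1538564/1606251.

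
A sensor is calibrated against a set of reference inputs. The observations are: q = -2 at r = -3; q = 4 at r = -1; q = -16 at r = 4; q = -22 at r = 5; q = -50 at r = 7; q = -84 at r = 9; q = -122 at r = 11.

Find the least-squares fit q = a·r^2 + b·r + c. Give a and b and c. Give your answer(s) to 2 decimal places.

XᵀX·[a, b, c]ᵀ = Xᵀq reads: 24566·a + 2564·b + 302·c = -24836;  2564·a + 302·b + 32·c = -2620;  302·a + 32·b + 7·c = -292.
(Σr^2·r^2 = 24566, Σr^2·r = 2564, Σr^2 = 302, Σr·r = 302, Σr = 32, Σ1 = 7, Σr^2·q = -24836, Σr·q = -2620, Σq = -292.)
Solving the 3×3 system (Gaussian elimination) gives a = -6178/6357, b = -600902/692913, c = 965032/230971.

a = -0.97, b = -0.87, c = 4.18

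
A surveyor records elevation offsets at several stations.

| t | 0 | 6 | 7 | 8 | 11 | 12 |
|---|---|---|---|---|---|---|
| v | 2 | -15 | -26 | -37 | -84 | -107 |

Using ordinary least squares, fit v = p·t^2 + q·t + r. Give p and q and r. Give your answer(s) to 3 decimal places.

p = -1.022, q = 3.285, r = 1.925

From the data, Σt^2·t^2 = 43170, Σt^2·t = 4130, Σt^2 = 414, Σt·t = 414, Σt = 44, Σ1 = 6.
Right-hand side: Σt^2·v = -29754, Σt·v = -2776, Σv = -267.
Inverting the 3×3 Gram matrix, [p, q, r]ᵀ = [-70003/68498, 225021/68498, 2274/1181]ᵀ.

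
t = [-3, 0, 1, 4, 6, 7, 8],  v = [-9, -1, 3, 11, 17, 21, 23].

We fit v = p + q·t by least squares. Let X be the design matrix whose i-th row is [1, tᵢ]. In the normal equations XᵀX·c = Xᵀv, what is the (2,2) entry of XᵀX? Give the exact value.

Row 2 ↔ basis t, column 2 ↔ basis t, so (XᵀX)_{2,2} = Σᵢ (t)·(t) = (-3)·(-3) + (0)·(0) + (1)·(1) + (4)·(4) + (6)·(6) + (7)·(7) + (8)·(8) = 175.

175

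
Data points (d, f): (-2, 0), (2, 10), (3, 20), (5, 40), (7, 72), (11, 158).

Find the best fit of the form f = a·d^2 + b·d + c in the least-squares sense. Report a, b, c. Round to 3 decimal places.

The normal system AᵀA·[a, b, c]ᵀ = Aᵀf is [[17780, 1826, 212]; [1826, 212, 26]; [212, 26, 6]]·[a, b, c]ᵀ = [23866, 2522, 300]ᵀ.
Inverting the 3×3 Gram matrix, [a, b, c]ᵀ = [156746/149115, 402661/149115, 57509/49705]ᵀ.

a = 1.051, b = 2.700, c = 1.157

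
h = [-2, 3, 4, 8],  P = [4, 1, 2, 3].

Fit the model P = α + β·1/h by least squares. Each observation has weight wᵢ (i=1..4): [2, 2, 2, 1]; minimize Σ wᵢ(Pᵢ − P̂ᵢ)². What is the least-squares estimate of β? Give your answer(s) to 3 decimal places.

Normal-equation sums: Σwᵢ·1 = 7, Σwᵢ·1/h = 7/24, Σwᵢ·1/h·1/h = 497/576.
And Σwᵢ·P = 17, Σwᵢ·1/h·P = -47/24.
Δ = 7·(497/576) − (7/24)² = 1715/288.
α = (17·(497/576) − (7/24)·(-47/24))/(1715/288) = 627/245; β = (7·(-47/24) − (7/24)·17)/(1715/288) = -768/245.

β = -3.135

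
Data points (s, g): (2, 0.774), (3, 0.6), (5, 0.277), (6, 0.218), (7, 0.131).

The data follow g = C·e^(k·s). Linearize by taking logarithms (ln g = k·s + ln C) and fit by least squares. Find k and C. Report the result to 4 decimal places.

k = -0.3512, C = 1.6393

With ln gᵢ as the transformed response and sᵢ as the regressor:
AᵀA = [[123.0000, 23.0000]; [23.0000, 5]], rhs = [-31.8310, -5.6066]ᵀ  (here Σs = 23.0000, Σ(s)² = 123.0000, Σln g = -5.6066, Σs·ln g = -31.8310).
Δ = 123.0000·5 − (23.0000)² = 86.0000; k = (-31.8310·5 − 23.0000·-5.6066)/86.0000 = -0.35121, ln C = (123.0000·-5.6066 − 23.0000·-31.8310)/86.0000 = 0.49425, so C = exp(0.49425) = 1.63927.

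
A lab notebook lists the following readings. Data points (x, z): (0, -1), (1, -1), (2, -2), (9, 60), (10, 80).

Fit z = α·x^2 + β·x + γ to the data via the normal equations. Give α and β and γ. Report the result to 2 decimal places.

α = 1.11, β = -3.19, γ = -0.07

Forming MᵀM = [[16578, 1738, 186]; [1738, 186, 22]; [186, 22, 5]] and Mᵀz = [12851, 1335, 136]ᵀ gives MᵀM·[α, β, γ]ᵀ = Mᵀz.
Solving the 3×3 system (Gaussian elimination) gives α = 5516/4969, β = -31667/9938, γ = -371/4969.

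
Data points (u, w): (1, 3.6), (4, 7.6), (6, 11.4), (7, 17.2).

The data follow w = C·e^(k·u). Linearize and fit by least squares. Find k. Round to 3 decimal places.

k = 0.251

Let Y = ln w. Fitting Y = k·u + ln C by least squares:
Over the data: Σu = 18.0000, Σ(u)² = 102.0000, Σln w = 8.5876, Σu·ln w = 43.9096.
Normal system: [[102.0000, 18.0000]; [18.0000, 4]]·[k, ln C]ᵀ = [43.9096, 8.5876]ᵀ.
Slope k = (n·Σu·ln w − Σu·Σln w)/(n·Σ(u)² − (Σu)²) = (4·43.9096 − 18.0000·8.5876)/84.0000 = 0.25073; ln C = (Σln w − k·Σu)/n = 1.01861.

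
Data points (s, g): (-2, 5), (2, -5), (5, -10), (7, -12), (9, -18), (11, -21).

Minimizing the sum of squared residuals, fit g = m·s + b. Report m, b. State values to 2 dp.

m = -1.96, b = 0.26

Sums needed: Σs·s = 284, Σs = 32, Σ1 = 6.
Moment sums: Σs·g = -547, Σg = -61.
So AᵀA·[m, b]ᵀ = Aᵀg: [[284, 32]; [32, 6]]·[m, b]ᵀ = [-547, -61]ᵀ.
Determinant 284·6 − 32² = 680.
m = ((-547)·6 − 32·(-61))/680 = -133/68; b = (284·(-61) − 32·(-547))/680 = 9/34.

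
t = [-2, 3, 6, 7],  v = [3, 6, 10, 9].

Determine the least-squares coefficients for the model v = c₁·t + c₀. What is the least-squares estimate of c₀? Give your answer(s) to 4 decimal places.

Normal-equation sums: Σt·t = 98, Σt = 14, Σ1 = 4.
Right-hand side: Σt·v = 135, Σv = 28.
So MᵀM·[c₁, c₀]ᵀ = Mᵀv: [[98, 14]; [14, 4]]·[c₁, c₀]ᵀ = [135, 28]ᵀ.
Eliminating c₀: 4·(row 1) − 14·(row 2) gives 196·c₁ = 4·135 − 14·28 = 148, so c₁ = 37/49.
Then c₀ = (28 − 14·(37/49))/4 = 61/14.

c₀ = 4.3571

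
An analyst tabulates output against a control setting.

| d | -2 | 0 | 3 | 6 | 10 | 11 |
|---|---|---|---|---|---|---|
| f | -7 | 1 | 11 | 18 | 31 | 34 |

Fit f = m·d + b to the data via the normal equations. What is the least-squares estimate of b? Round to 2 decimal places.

b = 0.32

With design matrix X, XᵀX = [[270, 28]; [28, 6]] and Xᵀf = [839, 88]ᵀ.
det = 270·6 − 28² = 836.
m = (839·6 − 28·88)/836 = 1285/418; b = (270·88 − 28·839)/836 = 67/209.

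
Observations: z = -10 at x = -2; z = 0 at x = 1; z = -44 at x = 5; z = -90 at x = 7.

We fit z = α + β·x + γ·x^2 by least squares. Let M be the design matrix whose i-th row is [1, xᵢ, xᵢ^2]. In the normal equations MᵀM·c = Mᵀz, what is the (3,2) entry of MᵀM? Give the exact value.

Row 3 ↔ basis x^2, column 2 ↔ basis x, so (MᵀM)_{3,2} = Σᵢ (x^2)·(x) = (4)·(-2) + (1)·(1) + (25)·(5) + (49)·(7) = 461.

461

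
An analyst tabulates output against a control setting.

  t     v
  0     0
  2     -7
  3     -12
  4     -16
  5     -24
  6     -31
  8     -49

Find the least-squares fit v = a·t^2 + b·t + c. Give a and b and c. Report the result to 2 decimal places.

a = -0.47, b = -2.34, c = -0.17

Setting ∂/∂a … = 0 gives: 6370·a + 952·b + 154·c = -5244;  952·a + 154·b + 28·c = -812;  154·a + 28·b + 7·c = -139.
(Σt^2·t^2 = 6370, Σt^2·t = 952, Σt^2 = 154, Σt·t = 154, Σt = 28, Σ1 = 7, Σt^2·v = -5244, Σt·v = -812, Σv = -139.)
Solving the 3×3 system (Gaussian elimination) gives a = -23/49, b = -344/147, c = -25/147.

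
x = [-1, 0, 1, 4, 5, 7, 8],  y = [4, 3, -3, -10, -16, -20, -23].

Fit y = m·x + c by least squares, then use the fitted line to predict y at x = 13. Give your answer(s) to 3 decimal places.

ŷ = -38.909

Entries of AᵀA: Σx·x = 156, Σx = 24, Σ1 = 7.
Moment sums: Σx·y = -451, Σy = -65.
Δ = 156·7 − 24² = 516.
m = ((-451)·7 − 24·(-65))/516 = -1597/516; c = (156·(-65) − 24·(-451))/516 = 57/43.
At x = 13: ŷ = (-1597/516)·(13) + (57/43)·(1) = -20077/516.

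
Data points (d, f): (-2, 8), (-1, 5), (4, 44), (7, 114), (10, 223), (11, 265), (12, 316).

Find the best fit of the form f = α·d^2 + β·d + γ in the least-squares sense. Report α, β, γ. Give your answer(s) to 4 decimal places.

With design matrix M, MᵀM = [[48051, 4457, 435]; [4457, 435, 41]; [435, 41, 7]] and Mᵀf = [106196, 9890, 975]ᵀ.
Solving the 3×3 system (Gaussian elimination) gives α = 198612/98623, β = 677317/394492, γ = 1610689/394492.

α = 2.0139, β = 1.7169, γ = 4.0829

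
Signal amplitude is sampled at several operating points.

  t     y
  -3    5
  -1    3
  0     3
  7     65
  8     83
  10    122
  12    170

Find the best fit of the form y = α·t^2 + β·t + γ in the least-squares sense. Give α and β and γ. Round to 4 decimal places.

Sums needed: Σt^2·t^2 = 37315, Σt^2·t = 3555, Σt^2 = 367, Σt·t = 367, Σt = 33, Σ1 = 7.
Moment sums: Σt^2·y = 45225, Σt·y = 4361, Σy = 451.
So AᵀA·[α, β, γ]ᵀ = Aᵀy: [[37315, 3555, 367]; [3555, 367, 33]; [367, 33, 7]]·[α, β, γ]ᵀ = [45225, 4361, 451]ᵀ.
Inverting the 3×3 Gram matrix, [α, β, γ]ᵀ = [847478/859593, 590493/286531, 371290/122799]ᵀ.

α = 0.9859, β = 2.0608, γ = 3.0236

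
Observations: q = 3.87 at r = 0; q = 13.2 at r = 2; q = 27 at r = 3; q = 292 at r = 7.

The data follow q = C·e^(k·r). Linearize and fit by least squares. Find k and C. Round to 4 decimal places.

Taking logs, ln q = k·r + ln C, so regress ln q on r.
Sums: Σr = 12.0000, Σ(r)² = 62.0000, Σln q = 12.9061, Σr·ln q = 54.7852.
Normal system: [[62.0000, 12.0000]; [12.0000, 4]]·[k, ln C]ᵀ = [54.7852, 12.9061]ᵀ.
Slope k = (n·Σr·ln q − Σr·Σln q)/(n·Σ(r)² − (Σr)²) = (4·54.7852 − 12.0000·12.9061)/104.0000 = 0.61796; ln C = (Σln q − k·Σr)/n = 1.37263, so C = exp(1.37263) = 3.94570.

k = 0.6180, C = 3.9457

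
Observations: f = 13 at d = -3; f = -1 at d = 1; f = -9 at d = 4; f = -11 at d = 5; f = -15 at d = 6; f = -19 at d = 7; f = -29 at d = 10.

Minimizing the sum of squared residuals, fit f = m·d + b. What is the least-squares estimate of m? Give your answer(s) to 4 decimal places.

m = -3.1622

The normal equations are: 236·m + 30·b = -644;  30·m + 7·b = -71.
Determinant 236·7 − 30² = 752.
m = ((-644)·7 − 30·(-71))/752 = -1189/376; b = (236·(-71) − 30·(-644))/752 = 641/188.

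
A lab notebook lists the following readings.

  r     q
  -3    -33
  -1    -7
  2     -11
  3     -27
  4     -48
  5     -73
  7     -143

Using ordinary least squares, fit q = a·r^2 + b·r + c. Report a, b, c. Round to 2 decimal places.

Entries of AᵀA: Σr^2·r^2 = 3461, Σr^2·r = 539, Σr^2 = 113, Σr·r = 113, Σr = 17, Σ1 = 7.
And Σr^2·q = -10191, Σr·q = -1555, Σq = -342.
Row-reducing yields a = -501385/165858, b = 174301/165858, c = -72144/27643.

a = -3.02, b = 1.05, c = -2.61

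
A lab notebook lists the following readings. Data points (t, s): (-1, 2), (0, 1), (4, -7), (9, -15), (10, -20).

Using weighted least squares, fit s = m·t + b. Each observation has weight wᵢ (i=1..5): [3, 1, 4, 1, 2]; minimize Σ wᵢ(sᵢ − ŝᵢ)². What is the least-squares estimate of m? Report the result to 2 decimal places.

The normal system XᵀWX·[m, b]ᵀ = XᵀWs is [[348, 42]; [42, 11]]·[m, b]ᵀ = [-653, -76]ᵀ.
Δ = 348·11 − 42² = 2064.
m = ((-653)·11 − 42·(-76))/2064 = -3991/2064; b = (348·(-76) − 42·(-653))/2064 = 163/344.

m = -1.93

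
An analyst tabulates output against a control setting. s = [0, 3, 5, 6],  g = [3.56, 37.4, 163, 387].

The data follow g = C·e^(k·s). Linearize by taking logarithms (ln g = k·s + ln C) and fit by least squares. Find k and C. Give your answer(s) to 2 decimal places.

k = 0.78, C = 3.57

Taking logs, ln g = k·s + ln C, so regress ln g on s.
AᵀA = [[70.0000, 14.0000]; [14.0000, 4]], rhs = [72.0843, 15.9436]ᵀ  (here Σs = 14.0000, Σ(s)² = 70.0000, Σln g = 15.9436, Σs·ln g = 72.0843).
Solving (det = 84.0000): k = 0.77532, ln C = 1.27229, so C = exp(1.27229) = 3.56900.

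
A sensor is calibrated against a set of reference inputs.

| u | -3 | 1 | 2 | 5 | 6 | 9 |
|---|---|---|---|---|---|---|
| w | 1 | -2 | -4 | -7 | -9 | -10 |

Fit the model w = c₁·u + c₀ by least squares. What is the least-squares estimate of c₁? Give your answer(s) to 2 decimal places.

c₁ = -0.99

Normal-equation sums: Σu·u = 156, Σu = 20, Σ1 = 6.
Moment sums: Σu·w = -192, Σw = -31.
Normal equations: [[156, 20]; [20, 6]]·[c₁, c₀]ᵀ = [-192, -31]ᵀ.
det = 156·6 − 20² = 536.
c₁ = ((-192)·6 − 20·(-31))/536 = -133/134; c₀ = (156·(-31) − 20·(-192))/536 = -249/134.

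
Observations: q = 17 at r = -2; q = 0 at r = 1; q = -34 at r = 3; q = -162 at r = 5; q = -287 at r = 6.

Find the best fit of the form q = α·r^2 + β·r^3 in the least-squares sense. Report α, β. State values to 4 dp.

α = 0.9123, β = -1.4813

From the data, Σr^2·r^2 = 2019, Σr^2·r^3 = 11113, Σr^3·r^3 = 63075.
And Σr^2·q = -14620, Σr^3·q = -83296.
MᵀM·[α, β]ᵀ = Mᵀq becomes [[2019, 11113]; [11113, 63075]]·[α, β]ᵀ = [-14620, -83296]ᵀ.
Eliminating β: 63075·(row 1) − 11113·(row 2) gives 3849656·α = 63075·(-14620) − 11113·(-83296) = 3511948, so α = 877987/962414.
Then β = ((-83296) − 11113·(877987/962414))/63075 = -1425641/962414.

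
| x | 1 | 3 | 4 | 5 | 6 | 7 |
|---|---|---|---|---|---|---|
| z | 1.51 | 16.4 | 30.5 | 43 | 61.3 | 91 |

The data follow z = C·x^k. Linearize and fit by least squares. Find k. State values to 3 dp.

k = 2.084

Taking logs, ln z = k·ln x + ln C, so regress ln z on ln x.
Σln x = 7.8320, Σ(ln x)² = 12.7160, Σln z = 19.0150, Σln x·ln z = 30.0167.
Equations: 12.7160·k + 7.8320·ln C = 30.0167;  7.8320·k + 6·ln C = 19.0150.
Δ = 12.7160·6 − (7.8320)² = 14.9557; k = (30.0167·6 − 7.8320·19.0150)/14.9557 = 2.08449, ln C = (12.7160·19.0150 − 7.8320·30.0167)/14.9557 = 0.44820.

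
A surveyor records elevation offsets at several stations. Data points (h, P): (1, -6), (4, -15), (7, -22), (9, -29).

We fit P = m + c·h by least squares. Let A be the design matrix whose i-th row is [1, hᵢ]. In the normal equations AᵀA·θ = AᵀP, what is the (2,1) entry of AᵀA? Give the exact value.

Row 2 ↔ basis h, column 1 ↔ basis 1, so (AᵀA)_{2,1} = Σᵢ h = (1)·(1) + (4)·(1) + (7)·(1) + (9)·(1) = 21.

21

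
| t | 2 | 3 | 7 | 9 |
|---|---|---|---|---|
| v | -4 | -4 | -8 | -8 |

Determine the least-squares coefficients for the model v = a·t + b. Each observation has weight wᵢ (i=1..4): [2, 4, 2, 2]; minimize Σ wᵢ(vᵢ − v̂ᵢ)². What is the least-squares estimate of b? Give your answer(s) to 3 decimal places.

Sums needed: Σwᵢ·t·t = 304, Σwᵢ·t = 48, Σwᵢ·1 = 10.
Moment sums: Σwᵢ·t·v = -320, Σwᵢ·v = -56.
Δ = 304·10 − 48² = 736.
a = ((-320)·10 − 48·(-56))/736 = -16/23; b = (304·(-56) − 48·(-320))/736 = -52/23.

b = -2.261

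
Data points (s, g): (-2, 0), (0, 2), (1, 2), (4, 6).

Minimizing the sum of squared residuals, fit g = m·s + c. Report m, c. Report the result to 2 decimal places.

With design matrix A, AᵀA = [[21, 3]; [3, 4]] and Aᵀg = [26, 10]ᵀ.
Eliminating c: 4·(row 1) − 3·(row 2) gives 75·m = 4·26 − 3·10 = 74, so m = 74/75.
Then c = (10 − 3·(74/75))/4 = 44/25.

m = 0.99, c = 1.76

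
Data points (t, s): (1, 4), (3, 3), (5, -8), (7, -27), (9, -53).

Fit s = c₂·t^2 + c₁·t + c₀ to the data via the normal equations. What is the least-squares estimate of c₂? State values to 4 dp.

c₂ = -1.0357

The normal system AᵀA·[c₂, c₁, c₀]ᵀ = Aᵀs is [[9669, 1225, 165]; [1225, 165, 25]; [165, 25, 5]]·[c₂, c₁, c₀]ᵀ = [-5785, -693, -81]ᵀ.
Inverting the 3×3 Gram matrix, [c₂, c₁, c₀]ᵀ = [-29/28, 221/70, 307/140]ᵀ.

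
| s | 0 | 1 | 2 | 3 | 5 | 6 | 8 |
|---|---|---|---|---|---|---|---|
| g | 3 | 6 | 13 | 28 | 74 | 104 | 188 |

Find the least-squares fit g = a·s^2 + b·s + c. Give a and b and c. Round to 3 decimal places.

a = 3.005, b = -1.031, c = 3.446

With design matrix M, MᵀM = [[6115, 889, 139]; [889, 139, 25]; [139, 25, 7]] and Mᵀg = [17936, 2614, 416]ᵀ.
Inverting the 3×3 Gram matrix, [a, b, c]ᵀ = [11105/3696, -3809/3696, 193/56]ᵀ.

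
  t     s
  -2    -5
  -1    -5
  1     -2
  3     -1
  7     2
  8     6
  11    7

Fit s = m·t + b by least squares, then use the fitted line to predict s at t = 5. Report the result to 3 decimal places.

Sums needed: Σt·t = 249, Σt = 27, Σ1 = 7.
Right-hand side: Σt·s = 149, Σs = 2.
Δ = 249·7 − 27² = 1014.
m = (149·7 − 27·2)/1014 = 989/1014; b = (249·2 − 27·149)/1014 = -1175/338.
At t = 5: ŝ = (989/1014)·(5) + (-1175/338)·(1) = 710/507.

ŝ = 1.400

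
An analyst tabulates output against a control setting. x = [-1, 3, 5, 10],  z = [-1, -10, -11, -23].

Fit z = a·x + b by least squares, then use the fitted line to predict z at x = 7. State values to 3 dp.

ẑ = -16.629

The normal equations are: 135·a + 17·b = -314;  17·a + 4·b = -45.
(Σx·x = 135, Σx = 17, Σ1 = 4, Σx·z = -314, Σz = -45.)
Eliminating b: 4·(row 1) − 17·(row 2) gives 251·a = 4·(-314) − 17·(-45) = -491, so a = -491/251.
Then b = ((-45) − 17·(-491/251))/4 = -737/251.
At x = 7: ẑ = (-491/251)·(7) + (-737/251)·(1) = -4174/251.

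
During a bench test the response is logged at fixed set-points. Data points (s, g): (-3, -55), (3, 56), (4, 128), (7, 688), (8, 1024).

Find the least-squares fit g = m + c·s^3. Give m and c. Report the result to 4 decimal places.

From the data, Σ1 = 5, Σs^3 = 919, Σs^3·s^3 = 385347.
And Σg = 1841, Σs^3·g = 771461.
So XᵀX·[m, c]ᵀ = Xᵀg: [[5, 919]; [919, 385347]]·[m, c]ᵀ = [1841, 771461]ᵀ.
Eliminating c: 385347·(row 1) − 919·(row 2) gives 1082174·m = 385347·1841 − 919·771461 = 451168, so m = 225584/541087.
Then c = (771461 − 919·(225584/541087))/385347 = 1082713/541087.

m = 0.4169, c = 2.0010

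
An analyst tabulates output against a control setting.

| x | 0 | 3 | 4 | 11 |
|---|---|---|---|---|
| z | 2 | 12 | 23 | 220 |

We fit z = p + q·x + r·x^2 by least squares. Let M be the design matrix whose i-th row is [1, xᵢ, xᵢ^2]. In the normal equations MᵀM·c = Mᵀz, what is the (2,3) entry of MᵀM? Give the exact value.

1422

Row 2 ↔ basis x, column 3 ↔ basis x^2, so (MᵀM)_{2,3} = Σᵢ (x)·(x^2) = (0)·(0) + (3)·(9) + (4)·(16) + (11)·(121) = 1422.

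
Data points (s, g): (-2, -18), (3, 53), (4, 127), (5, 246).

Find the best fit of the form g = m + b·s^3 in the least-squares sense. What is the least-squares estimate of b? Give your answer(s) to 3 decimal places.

b = 1.984

From the data, Σ1 = 4, Σs^3 = 208, Σs^3·s^3 = 20514.
For Aᵀg: Σg = 408, Σs^3·g = 40453.
So AᵀA·[m, b]ᵀ = Aᵀg: [[4, 208]; [208, 20514]]·[m, b]ᵀ = [408, 40453]ᵀ.
Δ = 4·20514 − 208² = 38792.
m = (408·20514 − 208·40453)/38792 = -428/373; b = (4·40453 − 208·408)/38792 = 19237/9698.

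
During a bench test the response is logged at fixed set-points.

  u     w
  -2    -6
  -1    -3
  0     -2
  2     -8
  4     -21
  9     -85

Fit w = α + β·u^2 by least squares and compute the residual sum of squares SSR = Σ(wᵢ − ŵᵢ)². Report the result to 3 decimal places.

The normal system MᵀM·[α, β]ᵀ = Mᵀw is [[6, 106]; [106, 6850]]·[α, β]ᵀ = [-125, -7280]ᵀ.
Determinant 6·6850 − 106² = 29864.
α = ((-125)·6850 − 106·(-7280))/29864 = -42285/14932; β = (6·(-7280) − 106·(-125))/29864 = -15215/14932.
Residuals: 13553/14932, 3176/3733, 12421/14932, -16311/14932, -27847/14932, 1370/3733; SSR = 105203/14932.

SSR = 7.045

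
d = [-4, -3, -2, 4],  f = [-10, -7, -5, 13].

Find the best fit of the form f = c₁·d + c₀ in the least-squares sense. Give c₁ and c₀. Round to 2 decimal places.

c₁ = 2.88, c₀ = 1.35

Setting ∂/∂c₁ … = 0 gives: 45·c₁ + (-5)·c₀ = 123;  (-5)·c₁ + 4·c₀ = -9.
(Σd·d = 45, Σd = -5, Σ1 = 4, Σd·f = 123, Σf = -9.)
det = 45·4 − (-5)² = 155.
c₁ = (123·4 − (-5)·(-9))/155 = 447/155; c₀ = (45·(-9) − (-5)·123)/155 = 42/31.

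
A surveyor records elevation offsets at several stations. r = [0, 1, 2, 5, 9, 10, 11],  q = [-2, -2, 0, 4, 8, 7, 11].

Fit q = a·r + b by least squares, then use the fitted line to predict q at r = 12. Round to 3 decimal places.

q̂ = 11.025

With design matrix M, MᵀM = [[332, 38]; [38, 7]] and Mᵀq = [281, 26]ᵀ.
Determinant 332·7 − 38² = 880.
a = (281·7 − 38·26)/880 = 89/80; b = (332·26 − 38·281)/880 = -93/40.
At r = 12: q̂ = (89/80)·(12) + (-93/40)·(1) = 441/40.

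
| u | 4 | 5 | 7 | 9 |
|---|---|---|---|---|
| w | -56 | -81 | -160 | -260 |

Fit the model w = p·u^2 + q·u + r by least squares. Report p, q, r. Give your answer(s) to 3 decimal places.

Sums needed: Σu^2·u^2 = 9843, Σu^2·u = 1261, Σu^2 = 171, Σu·u = 171, Σu = 25, Σ1 = 4.
Right-hand side: Σu^2·w = -31821, Σu·w = -4089, Σw = -557.
Solving the 3×3 system (Gaussian elimination) gives p = -2593/796, q = 999/796, r = -1559/199.

p = -3.258, q = 1.255, r = -7.834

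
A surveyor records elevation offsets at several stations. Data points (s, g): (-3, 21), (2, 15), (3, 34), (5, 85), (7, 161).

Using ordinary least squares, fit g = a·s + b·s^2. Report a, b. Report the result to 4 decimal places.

a = 2.0102, b = 3.0000

Compute the Gram sums: Σs·s = 96, Σs·s^2 = 476, Σs^2·s^2 = 3204.
And Σs·g = 1621, Σs^2·g = 10569.
Eliminating b: 3204·(row 1) − 476·(row 2) gives 81008·a = 3204·1621 − 476·10569 = 162840, so a = 20355/10126.
Then b = (10569 − 476·(20355/10126))/3204 = 60757/20252.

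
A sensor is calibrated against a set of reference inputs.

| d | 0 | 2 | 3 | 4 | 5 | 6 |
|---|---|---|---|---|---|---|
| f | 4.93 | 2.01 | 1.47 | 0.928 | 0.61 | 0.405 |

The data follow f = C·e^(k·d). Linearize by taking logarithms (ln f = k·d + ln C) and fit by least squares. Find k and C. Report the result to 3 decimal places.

k = -0.414, C = 4.860

Linearized form: ln f = k·d + ln C. From the 6 transformed points,
XᵀX = [[90.0000, 20.0000]; [20.0000, 6]], rhs = [-5.6415, 1.2058]ᵀ  (here Σd = 20.0000, Σ(d)² = 90.0000, Σln f = 1.2058, Σd·ln f = -5.6415).
Solving (det = 140.0000): k = -0.41404, ln C = 1.58112, so C = exp(1.58112) = 4.86040.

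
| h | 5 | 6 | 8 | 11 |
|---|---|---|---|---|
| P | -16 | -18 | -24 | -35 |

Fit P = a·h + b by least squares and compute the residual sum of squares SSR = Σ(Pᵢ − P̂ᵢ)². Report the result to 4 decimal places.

SSR = 1.7857

The normal equations are: 246·a + 30·b = -765;  30·a + 4·b = -93.
det = 246·4 − 30² = 84.
a = ((-765)·4 − 30·(-93))/84 = -45/14; b = (246·(-93) − 30·(-765))/84 = 6/7.
Residuals: -11/14, 3/7, 6/7, -1/2; SSR = 25/14.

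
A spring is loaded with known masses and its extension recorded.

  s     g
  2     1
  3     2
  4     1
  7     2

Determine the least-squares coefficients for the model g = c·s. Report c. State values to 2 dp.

From the data, Σs·s = 78.
And Σs·g = 26.
Hence c = 26 / 78 ≈ 0.333333.

c = 0.33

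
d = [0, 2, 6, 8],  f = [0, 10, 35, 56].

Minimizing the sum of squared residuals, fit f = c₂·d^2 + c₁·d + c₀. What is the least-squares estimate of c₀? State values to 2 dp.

c₀ = 0.60

The normal equations are: 5408·c₂ + 736·c₁ + 104·c₀ = 4884;  736·c₂ + 104·c₁ + 16·c₀ = 678;  104·c₂ + 16·c₁ + 4·c₀ = 101.
Solving the 3×3 system (Gaussian elimination) gives c₂ = 11/24, c₁ = 191/60, c₀ = 3/5.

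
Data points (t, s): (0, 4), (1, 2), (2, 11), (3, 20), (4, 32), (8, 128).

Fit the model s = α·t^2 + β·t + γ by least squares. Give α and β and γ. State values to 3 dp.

Forming XᵀX = [[4450, 612, 94]; [612, 94, 18]; [94, 18, 6]] and Xᵀs = [8930, 1236, 197]ᵀ gives XᵀX·[α, β, γ]ᵀ = Xᵀs.
Row-reducing yields α = 6269/3058, β = -219/278, γ = 9417/3058.

α = 2.050, β = -0.788, γ = 3.079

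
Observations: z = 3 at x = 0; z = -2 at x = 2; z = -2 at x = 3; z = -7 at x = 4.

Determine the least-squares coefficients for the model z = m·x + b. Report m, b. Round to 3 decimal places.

m = -2.286, b = 3.143

Forming MᵀM = [[29, 9]; [9, 4]] and Mᵀz = [-38, -8]ᵀ gives MᵀM·[m, b]ᵀ = Mᵀz.
Eliminating b: 4·(row 1) − 9·(row 2) gives 35·m = 4·(-38) − 9·(-8) = -80, so m = -16/7.
Then b = ((-8) − 9·(-16/7))/4 = 22/7.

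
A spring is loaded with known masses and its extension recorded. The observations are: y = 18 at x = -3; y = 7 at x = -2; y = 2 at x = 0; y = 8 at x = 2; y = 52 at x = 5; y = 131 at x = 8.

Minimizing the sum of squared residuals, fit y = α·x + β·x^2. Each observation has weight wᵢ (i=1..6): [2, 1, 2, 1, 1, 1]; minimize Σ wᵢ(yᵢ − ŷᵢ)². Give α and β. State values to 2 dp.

α = 0.17, β = 2.03

Sums needed: Σwᵢ·x·x = 115, Σwᵢ·x·x^2 = 583, Σwᵢ·x^2·x^2 = 4915.
For MᵀWy: Σwᵢ·x·y = 1202, Σwᵢ·x^2·y = 10068.
So MᵀWM·[α, β]ᵀ = MᵀWy: [[115, 583]; [583, 4915]]·[α, β]ᵀ = [1202, 10068]ᵀ.
det = 115·4915 − 583² = 225336.
α = (1202·4915 − 583·10068)/225336 = 19093/112668; β = (115·10068 − 583·1202)/225336 = 228527/112668.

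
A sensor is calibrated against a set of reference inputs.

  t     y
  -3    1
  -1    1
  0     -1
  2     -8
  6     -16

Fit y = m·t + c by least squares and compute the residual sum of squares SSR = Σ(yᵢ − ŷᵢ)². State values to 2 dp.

Sums needed: Σt·t = 50, Σt = 4, Σ1 = 5.
For Mᵀy: Σt·y = -116, Σy = -23.
Eliminating c: 5·(row 1) − 4·(row 2) gives 234·m = 5·(-116) − 4·(-23) = -488, so m = -244/117.
Then c = ((-23) − 4·(-244/117))/5 = -343/117.
Residuals: -272/117, 24/13, 226/117, -35/39, -5/9; SSR = 1598/117.

SSR = 13.66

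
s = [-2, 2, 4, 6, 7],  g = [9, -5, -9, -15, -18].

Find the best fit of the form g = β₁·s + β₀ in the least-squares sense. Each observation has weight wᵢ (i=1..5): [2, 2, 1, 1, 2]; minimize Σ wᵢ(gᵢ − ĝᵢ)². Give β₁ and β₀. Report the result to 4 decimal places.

β₁ = -2.9574, β₀ = 2.3723

Forming XᵀWX = [[166, 24]; [24, 8]] and XᵀWg = [-434, -52]ᵀ gives XᵀWX·[β₁, β₀]ᵀ = XᵀWg.
Δ = 166·8 − 24² = 752.
β₁ = ((-434)·8 − 24·(-52))/752 = -139/47; β₀ = (166·(-52) − 24·(-434))/752 = 223/94.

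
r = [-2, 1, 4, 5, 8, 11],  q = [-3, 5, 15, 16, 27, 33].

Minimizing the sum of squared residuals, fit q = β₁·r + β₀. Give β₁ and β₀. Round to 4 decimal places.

The normal equations are: 231·β₁ + 27·β₀ = 730;  27·β₁ + 6·β₀ = 93.
(Σr·r = 231, Σr = 27, Σ1 = 6, Σr·q = 730, Σq = 93.)
det = 231·6 − 27² = 657.
β₁ = (730·6 − 27·93)/657 = 623/219; β₀ = (231·93 − 27·730)/657 = 197/73.

β₁ = 2.8447, β₀ = 2.6986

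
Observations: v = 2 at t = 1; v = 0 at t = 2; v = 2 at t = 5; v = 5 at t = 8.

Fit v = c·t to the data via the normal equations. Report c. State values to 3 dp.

c = 0.553

Normal-equation sums: Σt·t = 94.
Right-hand side: Σt·v = 52.
Normal equations: [[94]]·[c]ᵀ = [52]ᵀ.
Hence c = 52 / 94 ≈ 0.553191.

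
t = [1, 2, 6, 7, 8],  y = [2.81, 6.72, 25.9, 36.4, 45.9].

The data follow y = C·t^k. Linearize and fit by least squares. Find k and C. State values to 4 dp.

k = 1.3166, C = 2.7413

With ln yᵢ as the transformed response and ln tᵢ as the regressor:
Σln t = 6.5103, Σ(ln t)² = 11.8015, Σln y = 13.6135, Σln t·ln y = 22.1029.
Equations: 11.8015·k + 6.5103·ln C = 22.1029;  6.5103·k + 5·ln C = 13.6135.
Solving (det = 16.6240): k = 1.31659, ln C = 1.00844, so C = exp(1.00844) = 2.74133.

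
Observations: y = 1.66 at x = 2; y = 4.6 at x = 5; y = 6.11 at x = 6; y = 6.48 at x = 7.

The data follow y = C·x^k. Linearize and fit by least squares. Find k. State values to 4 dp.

Taking logs, ln y = k·ln x + ln C, so regress ln y on ln x.
Sums: Σln x = 6.0403, Σ(ln x)² = 10.0677, Σln y = 5.7115, Σln x·ln y = 9.6867.
Normal system: [[10.0677, 6.0403]; [6.0403, 4]]·[k, ln C]ᵀ = [9.6867, 5.7115]ᵀ.
Δ = 10.0677·4 − (6.0403)² = 3.7862; k = (9.6867·4 − 6.0403·5.7115)/3.7862 = 1.12192, ln C = (10.0677·5.7115 − 6.0403·9.6867)/3.7862 = -0.26629.

k = 1.1219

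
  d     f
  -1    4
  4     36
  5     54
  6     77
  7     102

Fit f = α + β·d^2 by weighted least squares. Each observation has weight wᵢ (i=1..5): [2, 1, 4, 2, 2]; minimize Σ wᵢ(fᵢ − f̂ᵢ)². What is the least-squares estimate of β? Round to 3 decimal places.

β = 2.046

The normal equations are: 11·α + 288·β = 618;  288·α + 10152·β = 21524.
(Σwᵢ·1 = 11, Σwᵢ·d^2 = 288, Σwᵢ·d^2·d^2 = 10152, Σwᵢ·f = 618, Σwᵢ·d^2·f = 21524.)
Eliminating β: 10152·(row 1) − 288·(row 2) gives 28728·α = 10152·618 − 288·21524 = 75024, so α = 1042/399.
Then β = (21524 − 288·(1042/399))/10152 = 14695/7182.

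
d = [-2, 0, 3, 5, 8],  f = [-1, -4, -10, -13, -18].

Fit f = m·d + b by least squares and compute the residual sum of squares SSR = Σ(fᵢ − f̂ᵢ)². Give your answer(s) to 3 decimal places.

SSR = 0.379

Compute the Gram sums: Σd·d = 102, Σd = 14, Σ1 = 5.
Moment sums: Σd·f = -237, Σf = -46.
MᵀM·[m, b]ᵀ = Mᵀf becomes [[102, 14]; [14, 5]]·[m, b]ᵀ = [-237, -46]ᵀ.
det = 102·5 − 14² = 314.
m = ((-237)·5 − 14·(-46))/314 = -541/314; b = (102·(-46) − 14·(-237))/314 = -687/157.
Residuals: -11/157, 59/157, -143/314, -3/314, 25/157; SSR = 119/314.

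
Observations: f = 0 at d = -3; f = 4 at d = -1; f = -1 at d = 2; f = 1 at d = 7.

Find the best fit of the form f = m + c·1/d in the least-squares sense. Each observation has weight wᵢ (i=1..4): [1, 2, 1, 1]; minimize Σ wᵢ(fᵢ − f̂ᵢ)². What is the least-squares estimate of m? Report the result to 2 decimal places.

From the data, Σwᵢ·1 = 5, Σwᵢ·1/d = -71/42, Σwᵢ·1/d·1/d = 4201/1764.
Right-hand side: Σwᵢ·f = 8, Σwᵢ·1/d·f = -117/14.
So XᵀWX·[m, c]ᵀ = XᵀWf: [[5, -71/42]; [-71/42, 4201/1764]]·[m, c]ᵀ = [8, -117/14]ᵀ.
Determinant 5·(4201/1764) − (-71/42)² = 3991/441.
m = (8·(4201/1764) − (-71/42)·(-117/14))/(3991/441) = 8687/15964; c = (5·(-117/14) − (-71/42)·8)/(3991/441) = -24927/7982.

m = 0.54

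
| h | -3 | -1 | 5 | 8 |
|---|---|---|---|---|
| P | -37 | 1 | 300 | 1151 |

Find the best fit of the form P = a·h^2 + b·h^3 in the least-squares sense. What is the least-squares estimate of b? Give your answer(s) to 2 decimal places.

b = 2.00

With design matrix X, XᵀX = [[4803, 35649]; [35649, 278499]] and XᵀP = [80832, 627810]ᵀ.
Δ = 4803·278499 − 35649² = 66779496.
a = (80832·278499 − 35649·627810)/66779496 = 1038353/529996; b = (4803·627810 − 35649·80832)/66779496 = 1061837/529996.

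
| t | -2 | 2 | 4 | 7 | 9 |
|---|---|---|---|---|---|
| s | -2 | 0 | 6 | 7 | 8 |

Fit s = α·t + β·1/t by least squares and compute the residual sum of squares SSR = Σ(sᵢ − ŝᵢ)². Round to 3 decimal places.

Forming MᵀM = [[154, 5]; [5, 37801/63504]] and Mᵀs = [149, 79/18]ᵀ gives MᵀM·[α, β]ᵀ = Mᵀs.
Δ = 154·(37801/63504) − 5² = 302411/4536.
α = (149·(37801/63504) − 5·(79/18))/(302411/4536) = 4238789/4233754; β = (154·(79/18) − 5·149)/(302411/4536) = -313488/302411.
Residuals: -1092173/2116877, -3141581/2116877, 4772288/2116877, 84533/604822, -3791421/4233754; SSR = 35446897/4233754.

SSR = 8.372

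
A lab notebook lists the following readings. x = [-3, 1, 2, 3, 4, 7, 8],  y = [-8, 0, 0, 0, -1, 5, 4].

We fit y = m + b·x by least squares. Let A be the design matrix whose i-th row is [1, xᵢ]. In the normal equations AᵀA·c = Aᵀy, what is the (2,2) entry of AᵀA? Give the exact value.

152

Row 2 ↔ basis x, column 2 ↔ basis x, so (AᵀA)_{2,2} = Σᵢ (x)·(x) = (-3)·(-3) + (1)·(1) + (2)·(2) + (3)·(3) + (4)·(4) + (7)·(7) + (8)·(8) = 152.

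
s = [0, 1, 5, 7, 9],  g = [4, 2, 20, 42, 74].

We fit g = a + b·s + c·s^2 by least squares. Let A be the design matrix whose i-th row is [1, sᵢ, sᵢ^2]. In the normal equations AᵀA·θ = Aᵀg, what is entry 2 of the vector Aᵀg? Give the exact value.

Entry 2 ↔ basis s, so (Aᵀg)_{2} = Σᵢ (s)·gᵢ = (0)·(4) + (1)·(2) + (5)·(20) + (7)·(42) + (9)·(74) = 1062.

1062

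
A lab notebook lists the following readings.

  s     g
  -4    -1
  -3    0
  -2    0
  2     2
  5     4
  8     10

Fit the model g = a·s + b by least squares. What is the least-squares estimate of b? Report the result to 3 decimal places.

b = 1.698

Forming MᵀM = [[122, 6]; [6, 6]] and Mᵀg = [108, 15]ᵀ gives MᵀM·[a, b]ᵀ = Mᵀg.
Δ = 122·6 − 6² = 696.
a = (108·6 − 6·15)/696 = 93/116; b = (122·15 − 6·108)/696 = 197/116.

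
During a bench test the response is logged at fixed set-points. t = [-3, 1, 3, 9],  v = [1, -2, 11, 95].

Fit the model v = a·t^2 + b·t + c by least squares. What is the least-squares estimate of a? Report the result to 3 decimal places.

Entries of MᵀM: Σt^2·t^2 = 6724, Σt^2·t = 730, Σt^2 = 100, Σt·t = 100, Σt = 10, Σ1 = 4.
And Σt^2·v = 7801, Σt·v = 883, Σv = 105.
Normal equations: [[6724, 730, 100]; [730, 100, 10]; [100, 10, 4]]·[a, b, c]ᵀ = [7801, 883, 105]ᵀ.
Row-reducing yields a = 251/240, b = 79/50, c = -923/240.

a = 1.046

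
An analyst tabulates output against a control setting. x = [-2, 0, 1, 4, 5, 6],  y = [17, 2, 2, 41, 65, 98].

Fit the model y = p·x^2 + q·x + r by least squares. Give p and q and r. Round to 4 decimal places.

With design matrix M, MᵀM = [[2194, 398, 82]; [398, 82, 14]; [82, 14, 6]] and Mᵀy = [5879, 1045, 225]ᵀ.
Row-reducing yields p = 1929/640, q = -267/128, r = 47/40.

p = 3.0141, q = -2.0859, r = 1.1750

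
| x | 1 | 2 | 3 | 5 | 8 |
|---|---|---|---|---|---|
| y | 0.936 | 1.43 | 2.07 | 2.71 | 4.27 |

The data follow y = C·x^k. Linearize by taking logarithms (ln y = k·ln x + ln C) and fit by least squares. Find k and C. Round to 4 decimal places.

k = 0.7205, C = 0.9082

Let Y = ln y. Fitting Y = k·ln x + ln C by least squares:
Σln x = 5.4806, Σ(ln x)² = 8.6018, Σln y = 3.4676, Σln x·ln y = 5.6703.
Equations: 8.6018·k + 5.4806·ln C = 5.6703;  5.4806·k + 5·ln C = 3.4676.
Δ = 8.6018·5 − (5.4806)² = 12.9714; k = (5.6703·5 − 5.4806·3.4676)/12.9714 = 0.72055, ln C = (8.6018·3.4676 − 5.4806·5.6703)/12.9714 = -0.09628, so C = exp(-0.09628) = 0.90821.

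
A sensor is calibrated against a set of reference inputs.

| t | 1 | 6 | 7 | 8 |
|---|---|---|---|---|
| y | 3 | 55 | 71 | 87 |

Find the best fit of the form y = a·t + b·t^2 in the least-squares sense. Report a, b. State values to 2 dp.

a = 3.49, b = 0.94

Setting ∂/∂a … = 0 gives: 150·a + 1072·b = 1526;  1072·a + 7794·b = 11030.
Δ = 150·7794 − 1072² = 19916.
a = (1526·7794 − 1072·11030)/19916 = 17371/4979; b = (150·11030 − 1072·1526)/19916 = 4657/4979.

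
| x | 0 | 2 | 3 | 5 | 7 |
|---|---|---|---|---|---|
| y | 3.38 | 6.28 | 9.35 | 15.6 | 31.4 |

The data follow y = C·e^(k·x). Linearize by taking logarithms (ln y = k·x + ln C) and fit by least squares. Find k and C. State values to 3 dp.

k = 0.315, C = 3.408

Let Y = ln y. Fitting Y = k·x + ln C by least squares:
Sums: Σx = 17.0000, Σ(x)² = 87.0000, Σln y = 11.4847, Σx·ln y = 48.2449.
Normal system: [[87.0000, 17.0000]; [17.0000, 5]]·[k, ln C]ᵀ = [48.2449, 11.4847]ᵀ.
Solving (det = 146.0000): k = 0.31496, ln C = 1.22607, so C = exp(1.22607) = 3.40781.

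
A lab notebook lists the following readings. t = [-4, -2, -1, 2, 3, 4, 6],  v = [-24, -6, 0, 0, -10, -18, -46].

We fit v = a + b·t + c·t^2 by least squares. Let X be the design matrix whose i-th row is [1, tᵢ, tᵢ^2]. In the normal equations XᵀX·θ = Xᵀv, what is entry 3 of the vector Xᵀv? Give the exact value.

Entry 3 ↔ basis t^2, so (Xᵀv)_{3} = Σᵢ (t^2)·vᵢ = (16)·(-24) + (4)·(-6) + (1)·(0) + (4)·(0) + (9)·(-10) + (16)·(-18) + (36)·(-46) = -2442.

-2442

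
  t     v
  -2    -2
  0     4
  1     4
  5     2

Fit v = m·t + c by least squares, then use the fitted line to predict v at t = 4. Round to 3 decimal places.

v̂ = 3.154

Setting ∂/∂m … = 0 gives: 30·m + 4·c = 18;  4·m + 4·c = 8.
det = 30·4 − 4² = 104.
m = (18·4 − 4·8)/104 = 5/13; c = (30·8 − 4·18)/104 = 21/13.
At t = 4: v̂ = (5/13)·(4) + (21/13)·(1) = 41/13.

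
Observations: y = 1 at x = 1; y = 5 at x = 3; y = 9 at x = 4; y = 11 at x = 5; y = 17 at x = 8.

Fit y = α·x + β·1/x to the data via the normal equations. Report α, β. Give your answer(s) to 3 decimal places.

α = 2.170, β = -1.308

The normal system AᵀA·[α, β]ᵀ = Aᵀy is [[115, 5]; [5, 17701/14400]]·[α, β]ᵀ = [243, 1109/120]ᵀ.
det = 115·(17701/14400) − 5² = 335123/2880.
α = (243·(17701/14400) − 5·(1109/120))/(335123/2880) = 3635943/1675615; β = (115·(1109/120) − 5·243)/(335123/2880) = -438360/335123.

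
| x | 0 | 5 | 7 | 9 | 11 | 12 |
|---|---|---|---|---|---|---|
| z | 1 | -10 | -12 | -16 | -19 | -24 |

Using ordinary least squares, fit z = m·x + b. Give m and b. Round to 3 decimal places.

Forming MᵀM = [[420, 44]; [44, 6]] and Mᵀz = [-775, -80]ᵀ gives MᵀM·[m, b]ᵀ = Mᵀz.
Eliminating b: 6·(row 1) − 44·(row 2) gives 584·m = 6·(-775) − 44·(-80) = -1130, so m = -565/292.
Then b = ((-80) − 44·(-565/292))/6 = 125/146.

m = -1.935, b = 0.856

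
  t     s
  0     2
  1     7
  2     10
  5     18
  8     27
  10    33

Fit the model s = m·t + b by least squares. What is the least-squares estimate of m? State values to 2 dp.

m = 2.98

With design matrix X, XᵀX = [[194, 26]; [26, 6]] and Xᵀs = [663, 97]ᵀ.
Determinant 194·6 − 26² = 488.
m = (663·6 − 26·97)/488 = 182/61; b = (194·97 − 26·663)/488 = 395/122.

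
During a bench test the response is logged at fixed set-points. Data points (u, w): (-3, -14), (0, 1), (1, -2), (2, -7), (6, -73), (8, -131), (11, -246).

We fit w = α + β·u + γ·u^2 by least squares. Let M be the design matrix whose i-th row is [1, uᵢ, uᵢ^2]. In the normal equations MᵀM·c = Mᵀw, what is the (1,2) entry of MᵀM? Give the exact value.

25

Row 1 ↔ basis 1, column 2 ↔ basis u, so (MᵀM)_{1,2} = Σᵢ u = (1)·(-3) + (1)·(0) + (1)·(1) + (1)·(2) + (1)·(6) + (1)·(8) + (1)·(11) = 25.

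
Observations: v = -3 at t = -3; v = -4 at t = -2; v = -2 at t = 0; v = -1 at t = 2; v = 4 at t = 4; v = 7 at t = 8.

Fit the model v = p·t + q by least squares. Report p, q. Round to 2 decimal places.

Compute the Gram sums: Σt·t = 97, Σt = 9, Σ1 = 6.
Moment sums: Σt·v = 87, Σv = 1.
So AᵀA·[p, q]ᵀ = Aᵀv: [[97, 9]; [9, 6]]·[p, q]ᵀ = [87, 1]ᵀ.
det = 97·6 − 9² = 501.
p = (87·6 − 9·1)/501 = 171/167; q = (97·1 − 9·87)/501 = -686/501.

p = 1.02, q = -1.37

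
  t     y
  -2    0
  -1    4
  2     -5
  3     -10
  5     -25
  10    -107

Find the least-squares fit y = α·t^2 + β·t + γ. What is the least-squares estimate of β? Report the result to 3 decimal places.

XᵀX·[α, β, γ]ᵀ = Xᵀy reads: 10739·α + 1151·β + 143·γ = -11431;  1151·α + 143·β + 17·γ = -1239;  143·α + 17·β + 6·γ = -143.
Inverting the 3×3 Gram matrix, [α, β, γ]ᵀ = [-208397/208410, -38699/41682, 91321/34735]ᵀ.

β = -0.928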